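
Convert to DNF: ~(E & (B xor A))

~(E & (B xor A))
≡ ~(E & ((B & ~A) | (~B & A)))   [expand xor]
≡ ~E | ~((B & ~A) | (~B & A))   [De Morgan]
≡ ~E | (~(B & ~A) & ~(~B & A))   [De Morgan]
≡ ~E | ((~B | ~~A) & ~(~B & A))   [De Morgan]
≡ ~E | ((~B | A) & ~(~B & A))   [double negation]
≡ ~E | ((~B | A) & (~~B | ~A))   [De Morgan]
≡ ~E | ((~B | A) & (B | ~A))   [double negation]
≡ ~E | (~B & B) | (~B & ~A) | (A & B) | (A & ~A)   [distribute & over |]
≡ ~E | (~B & ~A) | (A & B)   [simplify]

~E | (~B & ~A) | (A & B)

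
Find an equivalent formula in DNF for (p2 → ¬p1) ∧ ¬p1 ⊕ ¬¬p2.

¬p2 ∧ ¬p1 ∨ p2 ∧ p1

(p2 → ¬p1) ∧ ¬p1 ⊕ ¬¬p2
≡ (p2 → ¬p1) ∧ ¬p1 ∧ ¬¬¬p2 ∨ ¬((p2 → ¬p1) ∧ ¬p1) ∧ ¬¬p2   [expand ⊕]
≡ (¬p2 ∨ ¬p1) ∧ ¬p1 ∧ ¬¬¬p2 ∨ ¬((p2 → ¬p1) ∧ ¬p1) ∧ ¬¬p2   [eliminate →]
≡ (¬p2 ∨ ¬p1) ∧ ¬p1 ∧ ¬¬¬p2 ∨ ¬((¬p2 ∨ ¬p1) ∧ ¬p1) ∧ ¬¬p2   [eliminate →]
≡ (¬p2 ∨ ¬p1) ∧ ¬p1 ∧ ¬p2 ∨ ¬((¬p2 ∨ ¬p1) ∧ ¬p1) ∧ ¬¬p2   [double negation]
≡ (¬p2 ∨ ¬p1) ∧ ¬p1 ∧ ¬p2 ∨ (¬(¬p2 ∨ ¬p1) ∨ ¬¬p1) ∧ ¬¬p2   [De Morgan]
≡ (¬p2 ∨ ¬p1) ∧ ¬p1 ∧ ¬p2 ∨ (¬¬p2 ∧ ¬¬p1 ∨ ¬¬p1) ∧ ¬¬p2   [De Morgan]
≡ (¬p2 ∨ ¬p1) ∧ ¬p1 ∧ ¬p2 ∨ (p2 ∧ ¬¬p1 ∨ ¬¬p1) ∧ ¬¬p2   [double negation]
≡ (¬p2 ∨ ¬p1) ∧ ¬p1 ∧ ¬p2 ∨ (p2 ∧ p1 ∨ ¬¬p1) ∧ ¬¬p2   [double negation]
≡ (¬p2 ∨ ¬p1) ∧ ¬p1 ∧ ¬p2 ∨ (p2 ∧ p1 ∨ p1) ∧ ¬¬p2   [double negation]
≡ (¬p2 ∨ ¬p1) ∧ ¬p1 ∧ ¬p2 ∨ (p2 ∧ p1 ∨ p1) ∧ p2   [double negation]
≡ ¬p2 ∧ ¬p1 ∧ ¬p2 ∨ ¬p1 ∧ ¬p1 ∧ ¬p2 ∨ p2 ∧ p1 ∧ p2 ∨ p1 ∧ p2   [distribute ∧ over ∨]
≡ ¬p2 ∧ ¬p1 ∨ p2 ∧ p1   [simplify]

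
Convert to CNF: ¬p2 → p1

¬p2 → p1
≡ ¬¬p2 ∨ p1   [eliminate →]
≡ p2 ∨ p1   [double negation]

p2 ∨ p1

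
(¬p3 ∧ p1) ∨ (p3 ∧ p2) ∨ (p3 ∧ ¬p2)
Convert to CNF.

(¬p3 ∧ p1) ∨ (p3 ∧ p2) ∨ (p3 ∧ ¬p2)
⇔ (¬p3 ∨ p3 ∨ p3) ∧ (¬p3 ∨ p3 ∨ ¬p2) ∧ (¬p3 ∨ p2 ∨ p3) ∧ (¬p3 ∨ p2 ∨ ¬p2) ∧ (p1 ∨ p3 ∨ p3) ∧ (p1 ∨ p3 ∨ ¬p2) ∧ (p1 ∨ p2 ∨ p3) ∧ (p1 ∨ p2 ∨ ¬p2)   — distribute ∨ over ∧
⇔ p1 ∨ p3   — simplify

p1 ∨ p3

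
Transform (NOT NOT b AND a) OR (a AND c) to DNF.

(NOT NOT b AND a) OR (a AND c)
= (b AND a) OR (a AND c)   [double negation]

(b AND a) OR (a AND c)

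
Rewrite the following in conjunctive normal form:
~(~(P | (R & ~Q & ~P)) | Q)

~(~(P | (R & ~Q & ~P)) | Q)
⇔ ~~(P | (R & ~Q & ~P)) & ~Q   [De Morgan]
⇔ (P | (R & ~Q & ~P)) & ~Q   [double negation]
⇔ (P | R) & (P | ~Q) & (P | ~P) & ~Q   [distribute | over &]
⇔ (P | R) & ~Q   [simplify]

(P | R) & ~Q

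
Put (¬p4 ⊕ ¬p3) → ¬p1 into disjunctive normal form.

(¬p4 ⊕ ¬p3) → ¬p1
≡ ¬(¬p4 ⊕ ¬p3) ∨ ¬p1   [eliminate →]
≡ ¬((¬p4 ∧ ¬¬p3) ∨ (¬¬p4 ∧ ¬p3)) ∨ ¬p1   [expand ⊕]
≡ (¬(¬p4 ∧ ¬¬p3) ∧ ¬(¬¬p4 ∧ ¬p3)) ∨ ¬p1   [De Morgan]
≡ ((¬¬p4 ∨ ¬¬¬p3) ∧ ¬(¬¬p4 ∧ ¬p3)) ∨ ¬p1   [De Morgan]
≡ ((p4 ∨ ¬¬¬p3) ∧ ¬(¬¬p4 ∧ ¬p3)) ∨ ¬p1   [double negation]
≡ ((p4 ∨ ¬p3) ∧ ¬(¬¬p4 ∧ ¬p3)) ∨ ¬p1   [double negation]
≡ ((p4 ∨ ¬p3) ∧ (¬¬¬p4 ∨ ¬¬p3)) ∨ ¬p1   [De Morgan]
≡ ((p4 ∨ ¬p3) ∧ (¬p4 ∨ ¬¬p3)) ∨ ¬p1   [double negation]
≡ ((p4 ∨ ¬p3) ∧ (¬p4 ∨ p3)) ∨ ¬p1   [double negation]
≡ (p4 ∧ ¬p4) ∨ (p4 ∧ p3) ∨ (¬p3 ∧ ¬p4) ∨ (¬p3 ∧ p3) ∨ ¬p1   [distribute ∧ over ∨]
≡ (p4 ∧ p3) ∨ (¬p3 ∧ ¬p4) ∨ ¬p1   [simplify]

(p4 ∧ p3) ∨ (¬p3 ∧ ¬p4) ∨ ¬p1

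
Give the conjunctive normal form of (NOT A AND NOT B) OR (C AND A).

(NOT A OR C) AND (NOT B OR C) AND (NOT B OR A)

(NOT A AND NOT B) OR (C AND A)
⇔ (NOT A OR C) AND (NOT A OR A) AND (NOT B OR C) AND (NOT B OR A)   [distribute OR over AND]
⇔ (NOT A OR C) AND (NOT B OR C) AND (NOT B OR A)   [simplify]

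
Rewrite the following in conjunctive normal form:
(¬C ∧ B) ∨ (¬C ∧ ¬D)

(¬C ∧ B) ∨ (¬C ∧ ¬D)
= (¬C ∨ ¬C) ∧ (¬C ∨ ¬D) ∧ (B ∨ ¬C) ∧ (B ∨ ¬D)   [distribute ∨ over ∧]
= ¬C ∧ (B ∨ ¬D)   [simplify]

¬C ∧ (B ∨ ¬D)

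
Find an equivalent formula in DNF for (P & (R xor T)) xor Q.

(P & R & ~T & ~Q) | (P & ~R & T & ~Q) | (~P & Q) | (~R & ~T & Q) | (T & R & Q)

(P & (R xor T)) xor Q
≡ (P & (R xor T) & ~Q) | (~(P & (R xor T)) & Q)   [expand xor]
≡ (P & ((R & ~T) | (~R & T)) & ~Q) | (~(P & (R xor T)) & Q)   [expand xor]
≡ (P & ((R & ~T) | (~R & T)) & ~Q) | (~(P & ((R & ~T) | (~R & T))) & Q)   [expand xor]
≡ (P & ((R & ~T) | (~R & T)) & ~Q) | ((~P | ~((R & ~T) | (~R & T))) & Q)   [De Morgan]
≡ (P & ((R & ~T) | (~R & T)) & ~Q) | ((~P | (~(R & ~T) & ~(~R & T))) & Q)   [De Morgan]
≡ (P & ((R & ~T) | (~R & T)) & ~Q) | ((~P | ((~R | ~~T) & ~(~R & T))) & Q)   [De Morgan]
≡ (P & ((R & ~T) | (~R & T)) & ~Q) | ((~P | ((~R | T) & ~(~R & T))) & Q)   [double negation]
≡ (P & ((R & ~T) | (~R & T)) & ~Q) | ((~P | ((~R | T) & (~~R | ~T))) & Q)   [De Morgan]
≡ (P & ((R & ~T) | (~R & T)) & ~Q) | ((~P | ((~R | T) & (R | ~T))) & Q)   [double negation]
≡ (P & R & ~T & ~Q) | (P & ~R & T & ~Q) | (~P & Q) | (~R & R & Q) | (~R & ~T & Q) | (T & R & Q) | (T & ~T & Q)   [distribute & over |]
≡ (P & R & ~T & ~Q) | (P & ~R & T & ~Q) | (~P & Q) | (~R & ~T & Q) | (T & R & Q)   [simplify]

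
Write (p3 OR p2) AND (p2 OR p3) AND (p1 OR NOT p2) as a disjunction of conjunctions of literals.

(p3 OR p2) AND (p2 OR p3) AND (p1 OR NOT p2)
≡ (p3 AND p2 AND p1) OR (p3 AND p2 AND NOT p2) OR (p3 AND p3 AND p1) OR (p3 AND p3 AND NOT p2) OR (p2 AND p2 AND p1) OR (p2 AND p2 AND NOT p2) OR (p2 AND p3 AND p1) OR (p2 AND p3 AND NOT p2)
≡ (p3 AND p1) OR (p3 AND NOT p2) OR (p2 AND p1)

(p3 AND p1) OR (p3 AND NOT p2) OR (p2 AND p1)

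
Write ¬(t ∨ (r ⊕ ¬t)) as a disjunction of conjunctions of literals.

¬t ∧ r

¬(t ∨ (r ⊕ ¬t))
≡ ¬(t ∨ (r ∧ ¬¬t) ∨ (¬r ∧ ¬t))   — expand ⊕
≡ ¬t ∧ ¬(r ∧ ¬¬t) ∧ ¬(¬r ∧ ¬t)   — De Morgan
≡ ¬t ∧ (¬r ∨ ¬¬¬t) ∧ ¬(¬r ∧ ¬t)   — De Morgan
≡ ¬t ∧ (¬r ∨ ¬t) ∧ ¬(¬r ∧ ¬t)   — double negation
≡ ¬t ∧ (¬r ∨ ¬t) ∧ (¬¬r ∨ ¬¬t)   — De Morgan
≡ ¬t ∧ (¬r ∨ ¬t) ∧ (r ∨ ¬¬t)   — double negation
≡ ¬t ∧ (¬r ∨ ¬t) ∧ (r ∨ t)   — double negation
≡ (¬t ∧ ¬r ∧ r) ∨ (¬t ∧ ¬r ∧ t) ∨ (¬t ∧ ¬t ∧ r) ∨ (¬t ∧ ¬t ∧ t)   — distribute ∧ over ∨
≡ ¬t ∧ r   — simplify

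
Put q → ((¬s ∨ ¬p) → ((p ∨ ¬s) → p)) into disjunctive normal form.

q → ((¬s ∨ ¬p) → ((p ∨ ¬s) → p))
≡ ¬q ∨ ((¬s ∨ ¬p) → ((p ∨ ¬s) → p))   [eliminate →]
≡ ¬q ∨ ¬(¬s ∨ ¬p) ∨ ((p ∨ ¬s) → p)   [eliminate →]
≡ ¬q ∨ ¬(¬s ∨ ¬p) ∨ ¬(p ∨ ¬s) ∨ p   [eliminate →]
≡ ¬q ∨ (¬¬s ∧ ¬¬p) ∨ ¬(p ∨ ¬s) ∨ p   [De Morgan]
≡ ¬q ∨ (s ∧ ¬¬p) ∨ ¬(p ∨ ¬s) ∨ p   [double negation]
≡ ¬q ∨ (s ∧ p) ∨ ¬(p ∨ ¬s) ∨ p   [double negation]
≡ ¬q ∨ (s ∧ p) ∨ (¬p ∧ ¬¬s) ∨ p   [De Morgan]
≡ ¬q ∨ (s ∧ p) ∨ (¬p ∧ s) ∨ p   [double negation]
≡ ¬q ∨ (¬p ∧ s) ∨ p   [simplify]

¬q ∨ (¬p ∧ s) ∨ p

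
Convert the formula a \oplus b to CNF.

a \oplus b
= (a \lor b) \land \lnot (a \land b)
= (a \lor b) \land (\lnot a \lor \lnot b)

(a \lor b) \land (\lnot a \lor \lnot b)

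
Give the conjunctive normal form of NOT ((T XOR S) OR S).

NOT ((T XOR S) OR S)
= NOT (((T OR S) AND NOT (T AND S)) OR S)   [expand XOR]
= NOT ((T OR S) AND NOT (T AND S)) AND NOT S   [De Morgan]
= (NOT (T OR S) OR NOT NOT (T AND S)) AND NOT S   [De Morgan]
= ((NOT T AND NOT S) OR NOT NOT (T AND S)) AND NOT S   [De Morgan]
= ((NOT T AND NOT S) OR (T AND S)) AND NOT S   [double negation]
= (NOT T OR T) AND (NOT T OR S) AND (NOT S OR T) AND (NOT S OR S) AND NOT S   [distribute OR over AND]
= (NOT T OR S) AND NOT S   [simplify]

(NOT T OR S) AND NOT S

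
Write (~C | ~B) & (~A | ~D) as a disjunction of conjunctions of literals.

(~C | ~B) & (~A | ~D)
≡ (~C & ~A) | (~C & ~D) | (~B & ~A) | (~B & ~D)   — distribute & over |

(~C & ~A) | (~C & ~D) | (~B & ~A) | (~B & ~D)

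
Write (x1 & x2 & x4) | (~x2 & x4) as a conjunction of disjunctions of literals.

(x1 & x2 & x4) | (~x2 & x4)
= (x1 | ~x2) & (x1 | x4) & (x2 | ~x2) & (x2 | x4) & (x4 | ~x2) & (x4 | x4)
= (x1 | ~x2) & x4

(x1 | ~x2) & x4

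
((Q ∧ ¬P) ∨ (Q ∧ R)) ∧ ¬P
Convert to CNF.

((Q ∧ ¬P) ∨ (Q ∧ R)) ∧ ¬P
≡ (Q ∨ Q) ∧ (Q ∨ R) ∧ (¬P ∨ Q) ∧ (¬P ∨ R) ∧ ¬P
≡ Q ∧ ¬P

Q ∧ ¬P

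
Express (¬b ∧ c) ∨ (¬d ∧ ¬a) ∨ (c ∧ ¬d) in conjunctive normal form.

(¬b ∧ c) ∨ (¬d ∧ ¬a) ∨ (c ∧ ¬d)
= (¬b ∨ ¬d ∨ c) ∧ (¬b ∨ ¬d ∨ ¬d) ∧ (¬b ∨ ¬a ∨ c) ∧ (¬b ∨ ¬a ∨ ¬d) ∧ (c ∨ ¬d ∨ c) ∧ (c ∨ ¬d ∨ ¬d) ∧ (c ∨ ¬a ∨ c) ∧ (c ∨ ¬a ∨ ¬d)   (distribute ∨ over ∧)
= (¬b ∨ ¬d) ∧ (c ∨ ¬d) ∧ (c ∨ ¬a)   (simplify)

(¬b ∨ ¬d) ∧ (c ∨ ¬d) ∧ (c ∨ ¬a)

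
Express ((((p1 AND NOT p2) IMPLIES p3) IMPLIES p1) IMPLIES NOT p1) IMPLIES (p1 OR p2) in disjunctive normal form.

((((p1 AND NOT p2) IMPLIES p3) IMPLIES p1) IMPLIES NOT p1) IMPLIES (p1 OR p2)
⇔ NOT ((((p1 AND NOT p2) IMPLIES p3) IMPLIES p1) IMPLIES NOT p1) OR p1 OR p2   (eliminate IMPLIES)
⇔ NOT (NOT (((p1 AND NOT p2) IMPLIES p3) IMPLIES p1) OR NOT p1) OR p1 OR p2   (eliminate IMPLIES)
⇔ NOT (NOT (NOT ((p1 AND NOT p2) IMPLIES p3) OR p1) OR NOT p1) OR p1 OR p2   (eliminate IMPLIES)
⇔ NOT (NOT (NOT (NOT (p1 AND NOT p2) OR p3) OR p1) OR NOT p1) OR p1 OR p2   (eliminate IMPLIES)
⇔ (NOT NOT (NOT (NOT (p1 AND NOT p2) OR p3) OR p1) AND NOT NOT p1) OR p1 OR p2   (De Morgan)
⇔ ((NOT (NOT (p1 AND NOT p2) OR p3) OR p1) AND NOT NOT p1) OR p1 OR p2   (double negation)
⇔ (((NOT NOT (p1 AND NOT p2) AND NOT p3) OR p1) AND NOT NOT p1) OR p1 OR p2   (De Morgan)
⇔ (((p1 AND NOT p2 AND NOT p3) OR p1) AND NOT NOT p1) OR p1 OR p2   (double negation)
⇔ (((p1 AND NOT p2 AND NOT p3) OR p1) AND p1) OR p1 OR p2   (double negation)
⇔ (p1 AND NOT p2 AND NOT p3 AND p1) OR (p1 AND p1) OR p1 OR p2   (distribute AND over OR)
⇔ p1 OR p2   (simplify)

p1 OR p2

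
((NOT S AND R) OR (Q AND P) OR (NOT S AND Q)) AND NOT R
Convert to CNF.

((NOT S AND R) OR (Q AND P) OR (NOT S AND Q)) AND NOT R
= (NOT S OR Q OR NOT S) AND (NOT S OR Q OR Q) AND (NOT S OR P OR NOT S) AND (NOT S OR P OR Q) AND (R OR Q OR NOT S) AND (R OR Q OR Q) AND (R OR P OR NOT S) AND (R OR P OR Q) AND NOT R   [distribute OR over AND]
= (NOT S OR Q) AND (NOT S OR P) AND (R OR Q) AND NOT R   [simplify]

(NOT S OR Q) AND (NOT S OR P) AND (R OR Q) AND NOT R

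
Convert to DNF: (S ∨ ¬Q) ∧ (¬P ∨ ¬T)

S ∧ ¬P ∨ S ∧ ¬T ∨ ¬Q ∧ ¬P ∨ ¬Q ∧ ¬T

(S ∨ ¬Q) ∧ (¬P ∨ ¬T)
⇔ S ∧ ¬P ∨ S ∧ ¬T ∨ ¬Q ∧ ¬P ∨ ¬Q ∧ ¬T   (distribute ∧ over ∨)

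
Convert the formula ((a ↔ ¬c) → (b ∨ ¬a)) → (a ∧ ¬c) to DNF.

a ∧ ¬c

((a ↔ ¬c) → (b ∨ ¬a)) → (a ∧ ¬c)
≡ ¬((a ↔ ¬c) → (b ∨ ¬a)) ∨ (a ∧ ¬c)   — eliminate →
≡ ¬(¬(a ↔ ¬c) ∨ b ∨ ¬a) ∨ (a ∧ ¬c)   — eliminate →
≡ ¬(¬((a → ¬c) ∧ (¬c → a)) ∨ b ∨ ¬a) ∨ (a ∧ ¬c)   — eliminate ↔
≡ ¬(¬((¬a ∨ ¬c) ∧ (¬c → a)) ∨ b ∨ ¬a) ∨ (a ∧ ¬c)   — eliminate →
≡ ¬(¬((¬a ∨ ¬c) ∧ (¬¬c ∨ a)) ∨ b ∨ ¬a) ∨ (a ∧ ¬c)   — eliminate →
≡ (¬¬((¬a ∨ ¬c) ∧ (¬¬c ∨ a)) ∧ ¬b ∧ ¬¬a) ∨ (a ∧ ¬c)   — De Morgan
≡ ((¬a ∨ ¬c) ∧ (¬¬c ∨ a) ∧ ¬b ∧ ¬¬a) ∨ (a ∧ ¬c)   — double negation
≡ ((¬a ∨ ¬c) ∧ (c ∨ a) ∧ ¬b ∧ ¬¬a) ∨ (a ∧ ¬c)   — double negation
≡ ((¬a ∨ ¬c) ∧ (c ∨ a) ∧ ¬b ∧ a) ∨ (a ∧ ¬c)   — double negation
≡ (¬a ∧ c ∧ ¬b ∧ a) ∨ (¬a ∧ a ∧ ¬b ∧ a) ∨ (¬c ∧ c ∧ ¬b ∧ a) ∨ (¬c ∧ a ∧ ¬b ∧ a) ∨ (a ∧ ¬c)   — distribute ∧ over ∨
≡ a ∧ ¬c   — simplify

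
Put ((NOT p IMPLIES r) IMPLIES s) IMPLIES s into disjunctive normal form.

(p AND NOT s) OR (r AND NOT s) OR s

((NOT p IMPLIES r) IMPLIES s) IMPLIES s
≡ NOT ((NOT p IMPLIES r) IMPLIES s) OR s   [eliminate IMPLIES]
≡ NOT (NOT (NOT p IMPLIES r) OR s) OR s   [eliminate IMPLIES]
≡ NOT (NOT (NOT NOT p OR r) OR s) OR s   [eliminate IMPLIES]
≡ (NOT NOT (NOT NOT p OR r) AND NOT s) OR s   [De Morgan]
≡ ((NOT NOT p OR r) AND NOT s) OR s   [double negation]
≡ ((p OR r) AND NOT s) OR s   [double negation]
≡ (p AND NOT s) OR (r AND NOT s) OR s   [distribute AND over OR]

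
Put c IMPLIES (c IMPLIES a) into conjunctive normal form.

NOT c OR a

c IMPLIES (c IMPLIES a)
= NOT c OR (c IMPLIES a)   [eliminate IMPLIES]
= NOT c OR NOT c OR a   [eliminate IMPLIES]
= NOT c OR a   [simplify]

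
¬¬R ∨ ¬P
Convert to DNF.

R ∨ ¬P

¬¬R ∨ ¬P
= R ∨ ¬P   [double negation]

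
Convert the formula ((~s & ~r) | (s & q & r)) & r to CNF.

(~s | q) & (~r | s) & (~r | q) & r

((~s & ~r) | (s & q & r)) & r
≡ (~s | s) & (~s | q) & (~s | r) & (~r | s) & (~r | q) & (~r | r) & r   [distribute | over &]
≡ (~s | q) & (~r | s) & (~r | q) & r   [simplify]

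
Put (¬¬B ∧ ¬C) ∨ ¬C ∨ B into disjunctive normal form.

¬C ∨ B

(¬¬B ∧ ¬C) ∨ ¬C ∨ B
= (B ∧ ¬C) ∨ ¬C ∨ B   [double negation]
= ¬C ∨ B   [simplify]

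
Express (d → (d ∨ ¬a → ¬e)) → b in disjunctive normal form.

(d → (d ∨ ¬a → ¬e)) → b
≡ ¬(d → (d ∨ ¬a → ¬e)) ∨ b   [eliminate →]
≡ ¬(¬d ∨ (d ∨ ¬a → ¬e)) ∨ b   [eliminate →]
≡ ¬(¬d ∨ ¬(d ∨ ¬a) ∨ ¬e) ∨ b   [eliminate →]
≡ ¬¬d ∧ ¬¬(d ∨ ¬a) ∧ ¬¬e ∨ b   [De Morgan]
≡ d ∧ ¬¬(d ∨ ¬a) ∧ ¬¬e ∨ b   [double negation]
≡ d ∧ (d ∨ ¬a) ∧ ¬¬e ∨ b   [double negation]
≡ d ∧ (d ∨ ¬a) ∧ e ∨ b   [double negation]
≡ d ∧ d ∧ e ∨ d ∧ ¬a ∧ e ∨ b   [distribute ∧ over ∨]
≡ d ∧ e ∨ b   [simplify]

d ∧ e ∨ b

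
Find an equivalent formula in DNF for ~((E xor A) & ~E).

(~E & ~A) | E

~((E xor A) & ~E)
≡ ~(((E & ~A) | (~E & A)) & ~E)   [expand xor]
≡ ~((E & ~A) | (~E & A)) | ~~E   [De Morgan]
≡ (~(E & ~A) & ~(~E & A)) | ~~E   [De Morgan]
≡ ((~E | ~~A) & ~(~E & A)) | ~~E   [De Morgan]
≡ ((~E | A) & ~(~E & A)) | ~~E   [double negation]
≡ ((~E | A) & (~~E | ~A)) | ~~E   [De Morgan]
≡ ((~E | A) & (E | ~A)) | ~~E   [double negation]
≡ ((~E | A) & (E | ~A)) | E   [double negation]
≡ (~E & E) | (~E & ~A) | (A & E) | (A & ~A) | E   [distribute & over |]
≡ (~E & ~A) | E   [simplify]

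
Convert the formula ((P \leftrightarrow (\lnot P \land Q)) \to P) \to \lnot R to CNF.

((P \leftrightarrow (\lnot P \land Q)) \to P) \to \lnot R
= \lnot ((P \leftrightarrow (\lnot P \land Q)) \to P) \lor \lnot R   — eliminate \to
= \lnot (\lnot (P \leftrightarrow (\lnot P \land Q)) \lor P) \lor \lnot R   — eliminate \to
= \lnot (\lnot ((P \to (\lnot P \land Q)) \land ((\lnot P \land Q) \to P)) \lor P) \lor \lnot R   — eliminate \leftrightarrow
= \lnot (\lnot ((\lnot P \lor (\lnot P \land Q)) \land ((\lnot P \land Q) \to P)) \lor P) \lor \lnot R   — eliminate \to
= \lnot (\lnot ((\lnot P \lor (\lnot P \land Q)) \land (\lnot (\lnot P \land Q) \lor P)) \lor P) \lor \lnot R   — eliminate \to
= (\lnot \lnot ((\lnot P \lor (\lnot P \land Q)) \land (\lnot (\lnot P \land Q) \lor P)) \land \lnot P) \lor \lnot R   — De Morgan
= ((\lnot P \lor (\lnot P \land Q)) \land (\lnot (\lnot P \land Q) \lor P) \land \lnot P) \lor \lnot R   — double negation
= ((\lnot P \lor (\lnot P \land Q)) \land (\lnot \lnot P \lor \lnot Q \lor P) \land \lnot P) \lor \lnot R   — De Morgan
= ((\lnot P \lor (\lnot P \land Q)) \land (P \lor \lnot Q \lor P) \land \lnot P) \lor \lnot R   — double negation
= (\lnot P \lor \lnot P \lor \lnot R) \land (\lnot P \lor Q \lor \lnot R) \land (P \lor \lnot Q \lor P \lor \lnot R) \land (\lnot P \lor \lnot R)   — distribute \lor over \land
= (\lnot P \lor \lnot R) \land (P \lor \lnot Q \lor \lnot R)   — simplify

(\lnot P \lor \lnot R) \land (P \lor \lnot Q \lor \lnot R)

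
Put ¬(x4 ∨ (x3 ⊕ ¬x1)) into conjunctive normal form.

¬(x4 ∨ (x3 ⊕ ¬x1))
= ¬(x4 ∨ ((x3 ∨ ¬x1) ∧ ¬(x3 ∧ ¬x1)))   [expand ⊕]
= ¬x4 ∧ ¬((x3 ∨ ¬x1) ∧ ¬(x3 ∧ ¬x1))   [De Morgan]
= ¬x4 ∧ (¬(x3 ∨ ¬x1) ∨ ¬¬(x3 ∧ ¬x1))   [De Morgan]
= ¬x4 ∧ ((¬x3 ∧ ¬¬x1) ∨ ¬¬(x3 ∧ ¬x1))   [De Morgan]
= ¬x4 ∧ ((¬x3 ∧ x1) ∨ ¬¬(x3 ∧ ¬x1))   [double negation]
= ¬x4 ∧ ((¬x3 ∧ x1) ∨ (x3 ∧ ¬x1))   [double negation]
= ¬x4 ∧ (¬x3 ∨ x3) ∧ (¬x3 ∨ ¬x1) ∧ (x1 ∨ x3) ∧ (x1 ∨ ¬x1)   [distribute ∨ over ∧]
= ¬x4 ∧ (¬x3 ∨ ¬x1) ∧ (x1 ∨ x3)   [simplify]

¬x4 ∧ (¬x3 ∨ ¬x1) ∧ (x1 ∨ x3)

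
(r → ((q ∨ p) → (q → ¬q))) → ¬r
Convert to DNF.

(r ∧ q) ∨ ¬r

(r → ((q ∨ p) → (q → ¬q))) → ¬r
≡ ¬(r → ((q ∨ p) → (q → ¬q))) ∨ ¬r   (eliminate →)
≡ ¬(¬r ∨ ((q ∨ p) → (q → ¬q))) ∨ ¬r   (eliminate →)
≡ ¬(¬r ∨ ¬(q ∨ p) ∨ (q → ¬q)) ∨ ¬r   (eliminate →)
≡ ¬(¬r ∨ ¬(q ∨ p) ∨ ¬q ∨ ¬q) ∨ ¬r   (eliminate →)
≡ (¬¬r ∧ ¬¬(q ∨ p) ∧ ¬¬q ∧ ¬¬q) ∨ ¬r   (De Morgan)
≡ (r ∧ ¬¬(q ∨ p) ∧ ¬¬q ∧ ¬¬q) ∨ ¬r   (double negation)
≡ (r ∧ (q ∨ p) ∧ ¬¬q ∧ ¬¬q) ∨ ¬r   (double negation)
≡ (r ∧ (q ∨ p) ∧ q ∧ ¬¬q) ∨ ¬r   (double negation)
≡ (r ∧ (q ∨ p) ∧ q ∧ q) ∨ ¬r   (double negation)
≡ (r ∧ q ∧ q ∧ q) ∨ (r ∧ p ∧ q ∧ q) ∨ ¬r   (distribute ∧ over ∨)
≡ (r ∧ q) ∨ ¬r   (simplify)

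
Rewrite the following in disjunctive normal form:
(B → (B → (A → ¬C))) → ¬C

(B ∧ A ∧ C) ∨ ¬C

(B → (B → (A → ¬C))) → ¬C
⇔ ¬(B → (B → (A → ¬C))) ∨ ¬C   (eliminate →)
⇔ ¬(¬B ∨ (B → (A → ¬C))) ∨ ¬C   (eliminate →)
⇔ ¬(¬B ∨ ¬B ∨ (A → ¬C)) ∨ ¬C   (eliminate →)
⇔ ¬(¬B ∨ ¬B ∨ ¬A ∨ ¬C) ∨ ¬C   (eliminate →)
⇔ (¬¬B ∧ ¬¬B ∧ ¬¬A ∧ ¬¬C) ∨ ¬C   (De Morgan)
⇔ (B ∧ ¬¬B ∧ ¬¬A ∧ ¬¬C) ∨ ¬C   (double negation)
⇔ (B ∧ B ∧ ¬¬A ∧ ¬¬C) ∨ ¬C   (double negation)
⇔ (B ∧ B ∧ A ∧ ¬¬C) ∨ ¬C   (double negation)
⇔ (B ∧ B ∧ A ∧ C) ∨ ¬C   (double negation)
⇔ (B ∧ A ∧ C) ∨ ¬C   (simplify)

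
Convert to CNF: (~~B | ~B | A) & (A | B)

A | B

(~~B | ~B | A) & (A | B)
≡ (B | ~B | A) & (A | B)   (double negation)
≡ A | B   (simplify)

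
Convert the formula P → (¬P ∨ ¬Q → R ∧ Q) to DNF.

P → (¬P ∨ ¬Q → R ∧ Q)
⇔ ¬P ∨ (¬P ∨ ¬Q → R ∧ Q)   (eliminate →)
⇔ ¬P ∨ ¬(¬P ∨ ¬Q) ∨ R ∧ Q   (eliminate →)
⇔ ¬P ∨ ¬¬P ∧ ¬¬Q ∨ R ∧ Q   (De Morgan)
⇔ ¬P ∨ P ∧ ¬¬Q ∨ R ∧ Q   (double negation)
⇔ ¬P ∨ P ∧ Q ∨ R ∧ Q   (double negation)

¬P ∨ P ∧ Q ∨ R ∧ Q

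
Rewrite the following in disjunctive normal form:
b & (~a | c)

b & (~a | c)
⇔ (b & ~a) | (b & c)   [distribute & over |]

(b & ~a) | (b & c)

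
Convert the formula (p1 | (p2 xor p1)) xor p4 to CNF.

(p1 | (p2 xor p1)) xor p4
⇔ (p1 | (p2 xor p1) | p4) & ~((p1 | (p2 xor p1)) & p4)   (expand xor)
⇔ (p1 | ((p2 | p1) & ~(p2 & p1)) | p4) & ~((p1 | (p2 xor p1)) & p4)   (expand xor)
⇔ (p1 | ((p2 | p1) & ~(p2 & p1)) | p4) & ~((p1 | ((p2 | p1) & ~(p2 & p1))) & p4)   (expand xor)
⇔ (p1 | ((p2 | p1) & (~p2 | ~p1)) | p4) & ~((p1 | ((p2 | p1) & ~(p2 & p1))) & p4)   (De Morgan)
⇔ (p1 | ((p2 | p1) & (~p2 | ~p1)) | p4) & (~(p1 | ((p2 | p1) & ~(p2 & p1))) | ~p4)   (De Morgan)
⇔ (p1 | ((p2 | p1) & (~p2 | ~p1)) | p4) & ((~p1 & ~((p2 | p1) & ~(p2 & p1))) | ~p4)   (De Morgan)
⇔ (p1 | ((p2 | p1) & (~p2 | ~p1)) | p4) & ((~p1 & (~(p2 | p1) | ~~(p2 & p1))) | ~p4)   (De Morgan)
⇔ (p1 | ((p2 | p1) & (~p2 | ~p1)) | p4) & ((~p1 & ((~p2 & ~p1) | ~~(p2 & p1))) | ~p4)   (De Morgan)
⇔ (p1 | ((p2 | p1) & (~p2 | ~p1)) | p4) & ((~p1 & ((~p2 & ~p1) | (p2 & p1))) | ~p4)   (double negation)
⇔ (p1 | p2 | p1 | p4) & (p1 | ~p2 | ~p1 | p4) & (~p1 | ~p4) & (~p2 | p2 | ~p4) & (~p2 | p1 | ~p4) & (~p1 | p2 | ~p4) & (~p1 | p1 | ~p4)   (distribute | over &)
⇔ (p1 | p2 | p4) & (~p1 | ~p4) & (~p2 | p1 | ~p4)   (simplify)

(p1 | p2 | p4) & (~p1 | ~p4) & (~p2 | p1 | ~p4)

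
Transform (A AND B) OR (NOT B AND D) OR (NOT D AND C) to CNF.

(A OR NOT B OR NOT D) AND (A OR NOT B OR C) AND (A OR D OR C) AND (B OR D OR C)

(A AND B) OR (NOT B AND D) OR (NOT D AND C)
≡ (A OR NOT B OR NOT D) AND (A OR NOT B OR C) AND (A OR D OR NOT D) AND (A OR D OR C) AND (B OR NOT B OR NOT D) AND (B OR NOT B OR C) AND (B OR D OR NOT D) AND (B OR D OR C)   (distribute OR over AND)
≡ (A OR NOT B OR NOT D) AND (A OR NOT B OR C) AND (A OR D OR C) AND (B OR D OR C)   (simplify)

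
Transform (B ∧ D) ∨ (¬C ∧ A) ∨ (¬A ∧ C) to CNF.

(B ∨ ¬C ∨ ¬A) ∧ (B ∨ A ∨ C) ∧ (D ∨ ¬C ∨ ¬A) ∧ (D ∨ A ∨ C)

(B ∧ D) ∨ (¬C ∧ A) ∨ (¬A ∧ C)
≡ (B ∨ ¬C ∨ ¬A) ∧ (B ∨ ¬C ∨ C) ∧ (B ∨ A ∨ ¬A) ∧ (B ∨ A ∨ C) ∧ (D ∨ ¬C ∨ ¬A) ∧ (D ∨ ¬C ∨ C) ∧ (D ∨ A ∨ ¬A) ∧ (D ∨ A ∨ C)   — distribute ∨ over ∧
≡ (B ∨ ¬C ∨ ¬A) ∧ (B ∨ A ∨ C) ∧ (D ∨ ¬C ∨ ¬A) ∧ (D ∨ A ∨ C)   — simplify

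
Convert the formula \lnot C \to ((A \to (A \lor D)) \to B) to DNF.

\lnot C \to ((A \to (A \lor D)) \to B)
⇔ \lnot \lnot C \lor ((A \to (A \lor D)) \to B)   — eliminate \to
⇔ \lnot \lnot C \lor \lnot (A \to (A \lor D)) \lor B   — eliminate \to
⇔ \lnot \lnot C \lor \lnot (\lnot A \lor A \lor D) \lor B   — eliminate \to
⇔ C \lor \lnot (\lnot A \lor A \lor D) \lor B   — double negation
⇔ C \lor (\lnot \lnot A \land \lnot A \land \lnot D) \lor B   — De Morgan
⇔ C \lor (A \land \lnot A \land \lnot D) \lor B   — double negation
⇔ C \lor B   — simplify

C \lor B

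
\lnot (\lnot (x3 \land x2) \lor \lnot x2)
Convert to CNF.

x3 \land x2

\lnot (\lnot (x3 \land x2) \lor \lnot x2)
= \lnot \lnot (x3 \land x2) \land \lnot \lnot x2   [De Morgan]
= x3 \land x2 \land \lnot \lnot x2   [double negation]
= x3 \land x2 \land x2   [double negation]
= x3 \land x2   [simplify]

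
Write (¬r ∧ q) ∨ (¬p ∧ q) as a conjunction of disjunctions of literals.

(¬r ∧ q) ∨ (¬p ∧ q)
= (¬r ∨ ¬p) ∧ (¬r ∨ q) ∧ (q ∨ ¬p) ∧ (q ∨ q)   — distribute ∨ over ∧
= (¬r ∨ ¬p) ∧ q   — simplify

(¬r ∨ ¬p) ∧ q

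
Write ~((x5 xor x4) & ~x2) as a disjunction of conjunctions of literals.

~((x5 xor x4) & ~x2)
⇔ ~(((x5 & ~x4) | (~x5 & x4)) & ~x2)   (expand xor)
⇔ ~((x5 & ~x4) | (~x5 & x4)) | ~~x2   (De Morgan)
⇔ (~(x5 & ~x4) & ~(~x5 & x4)) | ~~x2   (De Morgan)
⇔ ((~x5 | ~~x4) & ~(~x5 & x4)) | ~~x2   (De Morgan)
⇔ ((~x5 | x4) & ~(~x5 & x4)) | ~~x2   (double negation)
⇔ ((~x5 | x4) & (~~x5 | ~x4)) | ~~x2   (De Morgan)
⇔ ((~x5 | x4) & (x5 | ~x4)) | ~~x2   (double negation)
⇔ ((~x5 | x4) & (x5 | ~x4)) | x2   (double negation)
⇔ (~x5 & x5) | (~x5 & ~x4) | (x4 & x5) | (x4 & ~x4) | x2   (distribute & over |)
⇔ (~x5 & ~x4) | (x4 & x5) | x2   (simplify)

(~x5 & ~x4) | (x4 & x5) | x2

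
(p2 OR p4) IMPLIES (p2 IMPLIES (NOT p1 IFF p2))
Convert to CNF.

(p2 OR p4) IMPLIES (p2 IMPLIES (NOT p1 IFF p2))
≡ NOT (p2 OR p4) OR (p2 IMPLIES (NOT p1 IFF p2))   [eliminate IMPLIES]
≡ NOT (p2 OR p4) OR NOT p2 OR (NOT p1 IFF p2)   [eliminate IMPLIES]
≡ NOT (p2 OR p4) OR NOT p2 OR ((NOT p1 IMPLIES p2) AND (p2 IMPLIES NOT p1))   [eliminate IFF]
≡ NOT (p2 OR p4) OR NOT p2 OR ((NOT NOT p1 OR p2) AND (p2 IMPLIES NOT p1))   [eliminate IMPLIES]
≡ NOT (p2 OR p4) OR NOT p2 OR ((NOT NOT p1 OR p2) AND (NOT p2 OR NOT p1))   [eliminate IMPLIES]
≡ (NOT p2 AND NOT p4) OR NOT p2 OR ((NOT NOT p1 OR p2) AND (NOT p2 OR NOT p1))   [De Morgan]
≡ (NOT p2 AND NOT p4) OR NOT p2 OR ((p1 OR p2) AND (NOT p2 OR NOT p1))   [double negation]
≡ (NOT p2 OR NOT p2 OR p1 OR p2) AND (NOT p2 OR NOT p2 OR NOT p2 OR NOT p1) AND (NOT p4 OR NOT p2 OR p1 OR p2) AND (NOT p4 OR NOT p2 OR NOT p2 OR NOT p1)   [distribute OR over AND]
≡ NOT p2 OR NOT p1   [simplify]

NOT p2 OR NOT p1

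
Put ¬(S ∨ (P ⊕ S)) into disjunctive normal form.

¬(S ∨ (P ⊕ S))
≡ ¬(S ∨ (P ∧ ¬S) ∨ (¬P ∧ S))   [expand ⊕]
≡ ¬S ∧ ¬(P ∧ ¬S) ∧ ¬(¬P ∧ S)   [De Morgan]
≡ ¬S ∧ (¬P ∨ ¬¬S) ∧ ¬(¬P ∧ S)   [De Morgan]
≡ ¬S ∧ (¬P ∨ S) ∧ ¬(¬P ∧ S)   [double negation]
≡ ¬S ∧ (¬P ∨ S) ∧ (¬¬P ∨ ¬S)   [De Morgan]
≡ ¬S ∧ (¬P ∨ S) ∧ (P ∨ ¬S)   [double negation]
≡ (¬S ∧ ¬P ∧ P) ∨ (¬S ∧ ¬P ∧ ¬S) ∨ (¬S ∧ S ∧ P) ∨ (¬S ∧ S ∧ ¬S)   [distribute ∧ over ∨]
≡ ¬S ∧ ¬P   [simplify]

¬S ∧ ¬P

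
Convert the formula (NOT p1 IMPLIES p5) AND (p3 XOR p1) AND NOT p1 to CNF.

(NOT p1 IMPLIES p5) AND (p3 XOR p1) AND NOT p1
⇔ (NOT NOT p1 OR p5) AND (p3 XOR p1) AND NOT p1   (eliminate IMPLIES)
⇔ (NOT NOT p1 OR p5) AND (p3 OR p1) AND NOT (p3 AND p1) AND NOT p1   (expand XOR)
⇔ (p1 OR p5) AND (p3 OR p1) AND NOT (p3 AND p1) AND NOT p1   (double negation)
⇔ (p1 OR p5) AND (p3 OR p1) AND (NOT p3 OR NOT p1) AND NOT p1   (De Morgan)
⇔ (p1 OR p5) AND (p3 OR p1) AND NOT p1   (simplify)

(p1 OR p5) AND (p3 OR p1) AND NOT p1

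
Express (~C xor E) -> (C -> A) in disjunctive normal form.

(C & ~E) | ~C | A

(~C xor E) -> (C -> A)
⇔ ~(~C xor E) | (C -> A)   [eliminate ->]
⇔ ~((~C & ~E) | (~~C & E)) | (C -> A)   [expand xor]
⇔ ~((~C & ~E) | (~~C & E)) | ~C | A   [eliminate ->]
⇔ (~(~C & ~E) & ~(~~C & E)) | ~C | A   [De Morgan]
⇔ ((~~C | ~~E) & ~(~~C & E)) | ~C | A   [De Morgan]
⇔ ((C | ~~E) & ~(~~C & E)) | ~C | A   [double negation]
⇔ ((C | E) & ~(~~C & E)) | ~C | A   [double negation]
⇔ ((C | E) & (~~~C | ~E)) | ~C | A   [De Morgan]
⇔ ((C | E) & (~C | ~E)) | ~C | A   [double negation]
⇔ (C & ~C) | (C & ~E) | (E & ~C) | (E & ~E) | ~C | A   [distribute & over |]
⇔ (C & ~E) | ~C | A   [simplify]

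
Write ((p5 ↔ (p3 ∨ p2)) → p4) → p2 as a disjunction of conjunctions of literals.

((p5 ↔ (p3 ∨ p2)) → p4) → p2
≡ ¬((p5 ↔ (p3 ∨ p2)) → p4) ∨ p2   [eliminate →]
≡ ¬(¬(p5 ↔ (p3 ∨ p2)) ∨ p4) ∨ p2   [eliminate →]
≡ ¬(¬((p5 → (p3 ∨ p2)) ∧ ((p3 ∨ p2) → p5)) ∨ p4) ∨ p2   [eliminate ↔]
≡ ¬(¬((¬p5 ∨ p3 ∨ p2) ∧ ((p3 ∨ p2) → p5)) ∨ p4) ∨ p2   [eliminate →]
≡ ¬(¬((¬p5 ∨ p3 ∨ p2) ∧ (¬(p3 ∨ p2) ∨ p5)) ∨ p4) ∨ p2   [eliminate →]
≡ (¬¬((¬p5 ∨ p3 ∨ p2) ∧ (¬(p3 ∨ p2) ∨ p5)) ∧ ¬p4) ∨ p2   [De Morgan]
≡ ((¬p5 ∨ p3 ∨ p2) ∧ (¬(p3 ∨ p2) ∨ p5) ∧ ¬p4) ∨ p2   [double negation]
≡ ((¬p5 ∨ p3 ∨ p2) ∧ ((¬p3 ∧ ¬p2) ∨ p5) ∧ ¬p4) ∨ p2   [De Morgan]
≡ (¬p5 ∧ ¬p3 ∧ ¬p2 ∧ ¬p4) ∨ (¬p5 ∧ p5 ∧ ¬p4) ∨ (p3 ∧ ¬p3 ∧ ¬p2 ∧ ¬p4) ∨ (p3 ∧ p5 ∧ ¬p4) ∨ (p2 ∧ ¬p3 ∧ ¬p2 ∧ ¬p4) ∨ (p2 ∧ p5 ∧ ¬p4) ∨ p2   [distribute ∧ over ∨]
≡ (¬p5 ∧ ¬p3 ∧ ¬p2 ∧ ¬p4) ∨ (p3 ∧ p5 ∧ ¬p4) ∨ p2   [simplify]

(¬p5 ∧ ¬p3 ∧ ¬p2 ∧ ¬p4) ∨ (p3 ∧ p5 ∧ ¬p4) ∨ p2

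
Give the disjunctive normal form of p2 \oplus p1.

p2 \oplus p1
= (p2 \land \lnot p1) \lor (\lnot p2 \land p1)

(p2 \land \lnot p1) \lor (\lnot p2 \land p1)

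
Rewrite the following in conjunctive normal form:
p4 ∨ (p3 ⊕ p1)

(p4 ∨ p3 ∨ p1) ∧ (p4 ∨ ¬p3 ∨ ¬p1)

p4 ∨ (p3 ⊕ p1)
⇔ p4 ∨ ((p3 ∨ p1) ∧ ¬(p3 ∧ p1))   — expand ⊕
⇔ p4 ∨ ((p3 ∨ p1) ∧ (¬p3 ∨ ¬p1))   — De Morgan
⇔ (p4 ∨ p3 ∨ p1) ∧ (p4 ∨ ¬p3 ∨ ¬p1)   — distribute ∨ over ∧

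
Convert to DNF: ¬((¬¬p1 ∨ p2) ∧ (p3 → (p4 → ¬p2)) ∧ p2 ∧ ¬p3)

¬p2 ∨ p3

¬((¬¬p1 ∨ p2) ∧ (p3 → (p4 → ¬p2)) ∧ p2 ∧ ¬p3)
≡ ¬((¬¬p1 ∨ p2) ∧ (¬p3 ∨ (p4 → ¬p2)) ∧ p2 ∧ ¬p3)   (eliminate →)
≡ ¬((¬¬p1 ∨ p2) ∧ (¬p3 ∨ ¬p4 ∨ ¬p2) ∧ p2 ∧ ¬p3)   (eliminate →)
≡ ¬(¬¬p1 ∨ p2) ∨ ¬(¬p3 ∨ ¬p4 ∨ ¬p2) ∨ ¬p2 ∨ ¬¬p3   (De Morgan)
≡ (¬¬¬p1 ∧ ¬p2) ∨ ¬(¬p3 ∨ ¬p4 ∨ ¬p2) ∨ ¬p2 ∨ ¬¬p3   (De Morgan)
≡ (¬p1 ∧ ¬p2) ∨ ¬(¬p3 ∨ ¬p4 ∨ ¬p2) ∨ ¬p2 ∨ ¬¬p3   (double negation)
≡ (¬p1 ∧ ¬p2) ∨ (¬¬p3 ∧ ¬¬p4 ∧ ¬¬p2) ∨ ¬p2 ∨ ¬¬p3   (De Morgan)
≡ (¬p1 ∧ ¬p2) ∨ (p3 ∧ ¬¬p4 ∧ ¬¬p2) ∨ ¬p2 ∨ ¬¬p3   (double negation)
≡ (¬p1 ∧ ¬p2) ∨ (p3 ∧ p4 ∧ ¬¬p2) ∨ ¬p2 ∨ ¬¬p3   (double negation)
≡ (¬p1 ∧ ¬p2) ∨ (p3 ∧ p4 ∧ p2) ∨ ¬p2 ∨ ¬¬p3   (double negation)
≡ (¬p1 ∧ ¬p2) ∨ (p3 ∧ p4 ∧ p2) ∨ ¬p2 ∨ p3   (double negation)
≡ ¬p2 ∨ p3   (simplify)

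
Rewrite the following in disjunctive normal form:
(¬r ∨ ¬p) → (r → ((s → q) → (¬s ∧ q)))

(r ∧ p) ∨ ¬r ∨ (s ∧ ¬q) ∨ (¬s ∧ q)

(¬r ∨ ¬p) → (r → ((s → q) → (¬s ∧ q)))
≡ ¬(¬r ∨ ¬p) ∨ (r → ((s → q) → (¬s ∧ q)))   [eliminate →]
≡ ¬(¬r ∨ ¬p) ∨ ¬r ∨ ((s → q) → (¬s ∧ q))   [eliminate →]
≡ ¬(¬r ∨ ¬p) ∨ ¬r ∨ ¬(s → q) ∨ (¬s ∧ q)   [eliminate →]
≡ ¬(¬r ∨ ¬p) ∨ ¬r ∨ ¬(¬s ∨ q) ∨ (¬s ∧ q)   [eliminate →]
≡ (¬¬r ∧ ¬¬p) ∨ ¬r ∨ ¬(¬s ∨ q) ∨ (¬s ∧ q)   [De Morgan]
≡ (r ∧ ¬¬p) ∨ ¬r ∨ ¬(¬s ∨ q) ∨ (¬s ∧ q)   [double negation]
≡ (r ∧ p) ∨ ¬r ∨ ¬(¬s ∨ q) ∨ (¬s ∧ q)   [double negation]
≡ (r ∧ p) ∨ ¬r ∨ (¬¬s ∧ ¬q) ∨ (¬s ∧ q)   [De Morgan]
≡ (r ∧ p) ∨ ¬r ∨ (s ∧ ¬q) ∨ (¬s ∧ q)   [double negation]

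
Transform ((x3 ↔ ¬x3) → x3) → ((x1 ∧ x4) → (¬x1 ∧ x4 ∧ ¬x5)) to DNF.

¬x1 ∨ ¬x4

((x3 ↔ ¬x3) → x3) → ((x1 ∧ x4) → (¬x1 ∧ x4 ∧ ¬x5))
⇔ ¬((x3 ↔ ¬x3) → x3) ∨ ((x1 ∧ x4) → (¬x1 ∧ x4 ∧ ¬x5))   [eliminate →]
⇔ ¬(¬(x3 ↔ ¬x3) ∨ x3) ∨ ((x1 ∧ x4) → (¬x1 ∧ x4 ∧ ¬x5))   [eliminate →]
⇔ ¬(¬((x3 → ¬x3) ∧ (¬x3 → x3)) ∨ x3) ∨ ((x1 ∧ x4) → (¬x1 ∧ x4 ∧ ¬x5))   [eliminate ↔]
⇔ ¬(¬((¬x3 ∨ ¬x3) ∧ (¬x3 → x3)) ∨ x3) ∨ ((x1 ∧ x4) → (¬x1 ∧ x4 ∧ ¬x5))   [eliminate →]
⇔ ¬(¬((¬x3 ∨ ¬x3) ∧ (¬¬x3 ∨ x3)) ∨ x3) ∨ ((x1 ∧ x4) → (¬x1 ∧ x4 ∧ ¬x5))   [eliminate →]
⇔ ¬(¬((¬x3 ∨ ¬x3) ∧ (¬¬x3 ∨ x3)) ∨ x3) ∨ ¬(x1 ∧ x4) ∨ (¬x1 ∧ x4 ∧ ¬x5)   [eliminate →]
⇔ (¬¬((¬x3 ∨ ¬x3) ∧ (¬¬x3 ∨ x3)) ∧ ¬x3) ∨ ¬(x1 ∧ x4) ∨ (¬x1 ∧ x4 ∧ ¬x5)   [De Morgan]
⇔ ((¬x3 ∨ ¬x3) ∧ (¬¬x3 ∨ x3) ∧ ¬x3) ∨ ¬(x1 ∧ x4) ∨ (¬x1 ∧ x4 ∧ ¬x5)   [double negation]
⇔ ((¬x3 ∨ ¬x3) ∧ (x3 ∨ x3) ∧ ¬x3) ∨ ¬(x1 ∧ x4) ∨ (¬x1 ∧ x4 ∧ ¬x5)   [double negation]
⇔ ((¬x3 ∨ ¬x3) ∧ (x3 ∨ x3) ∧ ¬x3) ∨ ¬x1 ∨ ¬x4 ∨ (¬x1 ∧ x4 ∧ ¬x5)   [De Morgan]
⇔ (¬x3 ∧ x3 ∧ ¬x3) ∨ (¬x3 ∧ x3 ∧ ¬x3) ∨ (¬x3 ∧ x3 ∧ ¬x3) ∨ (¬x3 ∧ x3 ∧ ¬x3) ∨ ¬x1 ∨ ¬x4 ∨ (¬x1 ∧ x4 ∧ ¬x5)   [distribute ∧ over ∨]
⇔ ¬x1 ∨ ¬x4   [simplify]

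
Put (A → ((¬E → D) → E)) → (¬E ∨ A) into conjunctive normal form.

(A → ((¬E → D) → E)) → (¬E ∨ A)
≡ ¬(A → ((¬E → D) → E)) ∨ ¬E ∨ A   (eliminate →)
≡ ¬(¬A ∨ ((¬E → D) → E)) ∨ ¬E ∨ A   (eliminate →)
≡ ¬(¬A ∨ ¬(¬E → D) ∨ E) ∨ ¬E ∨ A   (eliminate →)
≡ ¬(¬A ∨ ¬(¬¬E ∨ D) ∨ E) ∨ ¬E ∨ A   (eliminate →)
≡ (¬¬A ∧ ¬¬(¬¬E ∨ D) ∧ ¬E) ∨ ¬E ∨ A   (De Morgan)
≡ (A ∧ ¬¬(¬¬E ∨ D) ∧ ¬E) ∨ ¬E ∨ A   (double negation)
≡ (A ∧ (¬¬E ∨ D) ∧ ¬E) ∨ ¬E ∨ A   (double negation)
≡ (A ∧ (E ∨ D) ∧ ¬E) ∨ ¬E ∨ A   (double negation)
≡ (A ∨ ¬E ∨ A) ∧ (E ∨ D ∨ ¬E ∨ A) ∧ (¬E ∨ ¬E ∨ A)   (distribute ∨ over ∧)
≡ A ∨ ¬E   (simplify)

A ∨ ¬E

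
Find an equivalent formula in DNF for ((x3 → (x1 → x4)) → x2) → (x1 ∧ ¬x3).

(¬x3 ∧ ¬x2) ∨ (¬x1 ∧ ¬x2) ∨ (x4 ∧ ¬x2) ∨ (x1 ∧ ¬x3)

((x3 → (x1 → x4)) → x2) → (x1 ∧ ¬x3)
≡ ¬((x3 → (x1 → x4)) → x2) ∨ (x1 ∧ ¬x3)   (eliminate →)
≡ ¬(¬(x3 → (x1 → x4)) ∨ x2) ∨ (x1 ∧ ¬x3)   (eliminate →)
≡ ¬(¬(¬x3 ∨ (x1 → x4)) ∨ x2) ∨ (x1 ∧ ¬x3)   (eliminate →)
≡ ¬(¬(¬x3 ∨ ¬x1 ∨ x4) ∨ x2) ∨ (x1 ∧ ¬x3)   (eliminate →)
≡ (¬¬(¬x3 ∨ ¬x1 ∨ x4) ∧ ¬x2) ∨ (x1 ∧ ¬x3)   (De Morgan)
≡ ((¬x3 ∨ ¬x1 ∨ x4) ∧ ¬x2) ∨ (x1 ∧ ¬x3)   (double negation)
≡ (¬x3 ∧ ¬x2) ∨ (¬x1 ∧ ¬x2) ∨ (x4 ∧ ¬x2) ∨ (x1 ∧ ¬x3)   (distribute ∧ over ∨)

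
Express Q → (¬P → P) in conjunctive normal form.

Q → (¬P → P)
⇔ ¬Q ∨ (¬P → P)
⇔ ¬Q ∨ ¬¬P ∨ P
⇔ ¬Q ∨ P ∨ P
⇔ ¬Q ∨ P

¬Q ∨ P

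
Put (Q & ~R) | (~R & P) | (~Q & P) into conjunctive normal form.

(Q & ~R) | (~R & P) | (~Q & P)
= (Q | ~R | ~Q) & (Q | ~R | P) & (Q | P | ~Q) & (Q | P | P) & (~R | ~R | ~Q) & (~R | ~R | P) & (~R | P | ~Q) & (~R | P | P)   — distribute | over &
= (Q | P) & (~R | ~Q) & (~R | P)   — simplify

(Q | P) & (~R | ~Q) & (~R | P)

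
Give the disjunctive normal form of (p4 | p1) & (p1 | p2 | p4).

p4 | p1

(p4 | p1) & (p1 | p2 | p4)
≡ (p4 & p1) | (p4 & p2) | (p4 & p4) | (p1 & p1) | (p1 & p2) | (p1 & p4)
≡ p4 | p1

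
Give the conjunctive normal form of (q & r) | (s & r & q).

(q & r) | (s & r & q)
⇔ (q | s) & (q | r) & (q | q) & (r | s) & (r | r) & (r | q)
⇔ q & r

q & r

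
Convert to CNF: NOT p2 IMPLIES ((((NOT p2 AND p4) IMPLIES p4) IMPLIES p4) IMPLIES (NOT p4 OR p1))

p2 OR NOT p4 OR p1

NOT p2 IMPLIES ((((NOT p2 AND p4) IMPLIES p4) IMPLIES p4) IMPLIES (NOT p4 OR p1))
≡ NOT NOT p2 OR ((((NOT p2 AND p4) IMPLIES p4) IMPLIES p4) IMPLIES (NOT p4 OR p1))   (eliminate IMPLIES)
≡ NOT NOT p2 OR NOT (((NOT p2 AND p4) IMPLIES p4) IMPLIES p4) OR NOT p4 OR p1   (eliminate IMPLIES)
≡ NOT NOT p2 OR NOT (NOT ((NOT p2 AND p4) IMPLIES p4) OR p4) OR NOT p4 OR p1   (eliminate IMPLIES)
≡ NOT NOT p2 OR NOT (NOT (NOT (NOT p2 AND p4) OR p4) OR p4) OR NOT p4 OR p1   (eliminate IMPLIES)
≡ p2 OR NOT (NOT (NOT (NOT p2 AND p4) OR p4) OR p4) OR NOT p4 OR p1   (double negation)
≡ p2 OR (NOT NOT (NOT (NOT p2 AND p4) OR p4) AND NOT p4) OR NOT p4 OR p1   (De Morgan)
≡ p2 OR ((NOT (NOT p2 AND p4) OR p4) AND NOT p4) OR NOT p4 OR p1   (double negation)
≡ p2 OR ((NOT NOT p2 OR NOT p4 OR p4) AND NOT p4) OR NOT p4 OR p1   (De Morgan)
≡ p2 OR ((p2 OR NOT p4 OR p4) AND NOT p4) OR NOT p4 OR p1   (double negation)
≡ (p2 OR p2 OR NOT p4 OR p4 OR NOT p4 OR p1) AND (p2 OR NOT p4 OR NOT p4 OR p1)   (distribute OR over AND)
≡ p2 OR NOT p4 OR p1   (simplify)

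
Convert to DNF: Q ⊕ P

(Q ∧ ¬P) ∨ (¬Q ∧ P)

Q ⊕ P
≡ (Q ∧ ¬P) ∨ (¬Q ∧ P)   [expand ⊕]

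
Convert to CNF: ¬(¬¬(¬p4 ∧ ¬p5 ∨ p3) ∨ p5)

(p4 ∨ p5) ∧ ¬p3 ∧ ¬p5

¬(¬¬(¬p4 ∧ ¬p5 ∨ p3) ∨ p5)
= ¬¬¬(¬p4 ∧ ¬p5 ∨ p3) ∧ ¬p5   [De Morgan]
= ¬(¬p4 ∧ ¬p5 ∨ p3) ∧ ¬p5   [double negation]
= ¬(¬p4 ∧ ¬p5) ∧ ¬p3 ∧ ¬p5   [De Morgan]
= (¬¬p4 ∨ ¬¬p5) ∧ ¬p3 ∧ ¬p5   [De Morgan]
= (p4 ∨ ¬¬p5) ∧ ¬p3 ∧ ¬p5   [double negation]
= (p4 ∨ p5) ∧ ¬p3 ∧ ¬p5   [double negation]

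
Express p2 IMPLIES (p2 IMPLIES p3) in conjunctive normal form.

NOT p2 OR p3

p2 IMPLIES (p2 IMPLIES p3)
≡ NOT p2 OR (p2 IMPLIES p3)   — eliminate IMPLIES
≡ NOT p2 OR NOT p2 OR p3   — eliminate IMPLIES
≡ NOT p2 OR p3   — simplify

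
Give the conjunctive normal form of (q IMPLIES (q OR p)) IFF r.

(q IMPLIES (q OR p)) IFF r
≡ ((q IMPLIES (q OR p)) IMPLIES r) AND (r IMPLIES (q IMPLIES (q OR p)))   — eliminate IFF
≡ (NOT (q IMPLIES (q OR p)) OR r) AND (r IMPLIES (q IMPLIES (q OR p)))   — eliminate IMPLIES
≡ (NOT (NOT q OR q OR p) OR r) AND (r IMPLIES (q IMPLIES (q OR p)))   — eliminate IMPLIES
≡ (NOT (NOT q OR q OR p) OR r) AND (NOT r OR (q IMPLIES (q OR p)))   — eliminate IMPLIES
≡ (NOT (NOT q OR q OR p) OR r) AND (NOT r OR NOT q OR q OR p)   — eliminate IMPLIES
≡ ((NOT NOT q AND NOT q AND NOT p) OR r) AND (NOT r OR NOT q OR q OR p)   — De Morgan
≡ ((q AND NOT q AND NOT p) OR r) AND (NOT r OR NOT q OR q OR p)   — double negation
≡ (q OR r) AND (NOT q OR r) AND (NOT p OR r) AND (NOT r OR NOT q OR q OR p)   — distribute OR over AND
≡ (q OR r) AND (NOT q OR r) AND (NOT p OR r)   — simplify

(q OR r) AND (NOT q OR r) AND (NOT p OR r)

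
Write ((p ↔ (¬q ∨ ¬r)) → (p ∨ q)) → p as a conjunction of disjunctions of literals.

((p ↔ (¬q ∨ ¬r)) → (p ∨ q)) → p
≡ ¬((p ↔ (¬q ∨ ¬r)) → (p ∨ q)) ∨ p   [eliminate →]
≡ ¬(¬(p ↔ (¬q ∨ ¬r)) ∨ p ∨ q) ∨ p   [eliminate →]
≡ ¬(¬((p → (¬q ∨ ¬r)) ∧ ((¬q ∨ ¬r) → p)) ∨ p ∨ q) ∨ p   [eliminate ↔]
≡ ¬(¬((¬p ∨ ¬q ∨ ¬r) ∧ ((¬q ∨ ¬r) → p)) ∨ p ∨ q) ∨ p   [eliminate →]
≡ ¬(¬((¬p ∨ ¬q ∨ ¬r) ∧ (¬(¬q ∨ ¬r) ∨ p)) ∨ p ∨ q) ∨ p   [eliminate →]
≡ (¬¬((¬p ∨ ¬q ∨ ¬r) ∧ (¬(¬q ∨ ¬r) ∨ p)) ∧ ¬p ∧ ¬q) ∨ p   [De Morgan]
≡ ((¬p ∨ ¬q ∨ ¬r) ∧ (¬(¬q ∨ ¬r) ∨ p) ∧ ¬p ∧ ¬q) ∨ p   [double negation]
≡ ((¬p ∨ ¬q ∨ ¬r) ∧ ((¬¬q ∧ ¬¬r) ∨ p) ∧ ¬p ∧ ¬q) ∨ p   [De Morgan]
≡ ((¬p ∨ ¬q ∨ ¬r) ∧ ((q ∧ ¬¬r) ∨ p) ∧ ¬p ∧ ¬q) ∨ p   [double negation]
≡ ((¬p ∨ ¬q ∨ ¬r) ∧ ((q ∧ r) ∨ p) ∧ ¬p ∧ ¬q) ∨ p   [double negation]
≡ (¬p ∨ ¬q ∨ ¬r ∨ p) ∧ (q ∨ p ∨ p) ∧ (r ∨ p ∨ p) ∧ (¬p ∨ p) ∧ (¬q ∨ p)   [distribute ∨ over ∧]
≡ (q ∨ p) ∧ (r ∨ p) ∧ (¬q ∨ p)   [simplify]

(q ∨ p) ∧ (r ∨ p) ∧ (¬q ∨ p)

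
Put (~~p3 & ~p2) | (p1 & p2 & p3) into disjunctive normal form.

(p3 & ~p2) | (p1 & p2 & p3)

(~~p3 & ~p2) | (p1 & p2 & p3)
≡ (p3 & ~p2) | (p1 & p2 & p3)   [double negation]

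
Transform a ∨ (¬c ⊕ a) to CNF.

a ∨ ¬c

a ∨ (¬c ⊕ a)
≡ a ∨ ((¬c ∨ a) ∧ ¬(¬c ∧ a))   [expand ⊕]
≡ a ∨ ((¬c ∨ a) ∧ (¬¬c ∨ ¬a))   [De Morgan]
≡ a ∨ ((¬c ∨ a) ∧ (c ∨ ¬a))   [double negation]
≡ (a ∨ ¬c ∨ a) ∧ (a ∨ c ∨ ¬a)   [distribute ∨ over ∧]
≡ a ∨ ¬c   [simplify]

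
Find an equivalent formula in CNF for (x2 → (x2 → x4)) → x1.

(x2 → (x2 → x4)) → x1
≡ ¬(x2 → (x2 → x4)) ∨ x1   [eliminate →]
≡ ¬(¬x2 ∨ (x2 → x4)) ∨ x1   [eliminate →]
≡ ¬(¬x2 ∨ ¬x2 ∨ x4) ∨ x1   [eliminate →]
≡ (¬¬x2 ∧ ¬¬x2 ∧ ¬x4) ∨ x1   [De Morgan]
≡ (x2 ∧ ¬¬x2 ∧ ¬x4) ∨ x1   [double negation]
≡ (x2 ∧ x2 ∧ ¬x4) ∨ x1   [double negation]
≡ (x2 ∨ x1) ∧ (x2 ∨ x1) ∧ (¬x4 ∨ x1)   [distribute ∨ over ∧]
≡ (x2 ∨ x1) ∧ (¬x4 ∨ x1)   [simplify]

(x2 ∨ x1) ∧ (¬x4 ∨ x1)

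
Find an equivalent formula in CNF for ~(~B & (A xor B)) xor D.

(B | ~A | D) & (~B | ~D) & (A | B | ~D)

~(~B & (A xor B)) xor D
⇔ (~(~B & (A xor B)) | D) & ~(~(~B & (A xor B)) & D)   [expand xor]
⇔ (~(~B & (A | B) & ~(A & B)) | D) & ~(~(~B & (A xor B)) & D)   [expand xor]
⇔ (~(~B & (A | B) & ~(A & B)) | D) & ~(~(~B & (A | B) & ~(A & B)) & D)   [expand xor]
⇔ (~~B | ~(A | B) | ~~(A & B) | D) & ~(~(~B & (A | B) & ~(A & B)) & D)   [De Morgan]
⇔ (B | ~(A | B) | ~~(A & B) | D) & ~(~(~B & (A | B) & ~(A & B)) & D)   [double negation]
⇔ (B | (~A & ~B) | ~~(A & B) | D) & ~(~(~B & (A | B) & ~(A & B)) & D)   [De Morgan]
⇔ (B | (~A & ~B) | (A & B) | D) & ~(~(~B & (A | B) & ~(A & B)) & D)   [double negation]
⇔ (B | (~A & ~B) | (A & B) | D) & (~~(~B & (A | B) & ~(A & B)) | ~D)   [De Morgan]
⇔ (B | (~A & ~B) | (A & B) | D) & ((~B & (A | B) & ~(A & B)) | ~D)   [double negation]
⇔ (B | (~A & ~B) | (A & B) | D) & ((~B & (A | B) & (~A | ~B)) | ~D)   [De Morgan]
⇔ (B | ~A | A | D) & (B | ~A | B | D) & (B | ~B | A | D) & (B | ~B | B | D) & (~B | ~D) & (A | B | ~D) & (~A | ~B | ~D)   [distribute | over &]
⇔ (B | ~A | D) & (~B | ~D) & (A | B | ~D)   [simplify]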